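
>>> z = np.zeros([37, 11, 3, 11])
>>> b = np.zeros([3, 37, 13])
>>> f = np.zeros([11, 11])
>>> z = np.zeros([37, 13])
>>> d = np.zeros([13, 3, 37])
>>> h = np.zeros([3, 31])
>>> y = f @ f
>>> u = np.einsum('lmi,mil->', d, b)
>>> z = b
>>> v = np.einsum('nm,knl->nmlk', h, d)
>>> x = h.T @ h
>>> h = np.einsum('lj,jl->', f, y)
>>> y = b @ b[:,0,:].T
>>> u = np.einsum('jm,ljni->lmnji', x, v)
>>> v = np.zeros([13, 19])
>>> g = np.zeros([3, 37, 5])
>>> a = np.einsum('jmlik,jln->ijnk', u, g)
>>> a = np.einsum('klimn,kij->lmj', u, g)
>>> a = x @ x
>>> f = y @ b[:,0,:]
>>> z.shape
(3, 37, 13)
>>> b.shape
(3, 37, 13)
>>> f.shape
(3, 37, 13)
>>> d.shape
(13, 3, 37)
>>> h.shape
()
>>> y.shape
(3, 37, 3)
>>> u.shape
(3, 31, 37, 31, 13)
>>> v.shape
(13, 19)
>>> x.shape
(31, 31)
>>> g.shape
(3, 37, 5)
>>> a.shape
(31, 31)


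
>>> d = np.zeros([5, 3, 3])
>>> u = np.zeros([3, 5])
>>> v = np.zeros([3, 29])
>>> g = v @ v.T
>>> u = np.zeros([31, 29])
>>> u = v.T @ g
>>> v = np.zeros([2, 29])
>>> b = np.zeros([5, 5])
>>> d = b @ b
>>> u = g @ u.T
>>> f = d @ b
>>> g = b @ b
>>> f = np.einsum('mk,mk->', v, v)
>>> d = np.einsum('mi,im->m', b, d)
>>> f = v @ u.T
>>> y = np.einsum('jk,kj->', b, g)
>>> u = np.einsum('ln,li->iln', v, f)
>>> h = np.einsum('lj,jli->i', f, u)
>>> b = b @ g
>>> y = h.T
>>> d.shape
(5,)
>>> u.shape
(3, 2, 29)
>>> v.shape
(2, 29)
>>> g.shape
(5, 5)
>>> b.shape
(5, 5)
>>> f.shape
(2, 3)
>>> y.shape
(29,)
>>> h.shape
(29,)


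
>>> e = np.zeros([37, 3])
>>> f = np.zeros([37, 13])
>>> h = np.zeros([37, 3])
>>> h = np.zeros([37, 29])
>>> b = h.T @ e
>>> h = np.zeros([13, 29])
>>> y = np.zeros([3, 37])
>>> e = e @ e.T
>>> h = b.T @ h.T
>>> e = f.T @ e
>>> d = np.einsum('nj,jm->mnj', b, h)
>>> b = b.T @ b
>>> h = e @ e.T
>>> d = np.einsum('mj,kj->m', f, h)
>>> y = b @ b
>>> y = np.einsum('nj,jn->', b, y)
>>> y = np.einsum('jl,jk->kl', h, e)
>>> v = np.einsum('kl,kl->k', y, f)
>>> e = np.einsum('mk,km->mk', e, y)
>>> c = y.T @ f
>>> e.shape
(13, 37)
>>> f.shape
(37, 13)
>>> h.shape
(13, 13)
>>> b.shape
(3, 3)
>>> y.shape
(37, 13)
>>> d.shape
(37,)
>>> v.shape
(37,)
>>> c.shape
(13, 13)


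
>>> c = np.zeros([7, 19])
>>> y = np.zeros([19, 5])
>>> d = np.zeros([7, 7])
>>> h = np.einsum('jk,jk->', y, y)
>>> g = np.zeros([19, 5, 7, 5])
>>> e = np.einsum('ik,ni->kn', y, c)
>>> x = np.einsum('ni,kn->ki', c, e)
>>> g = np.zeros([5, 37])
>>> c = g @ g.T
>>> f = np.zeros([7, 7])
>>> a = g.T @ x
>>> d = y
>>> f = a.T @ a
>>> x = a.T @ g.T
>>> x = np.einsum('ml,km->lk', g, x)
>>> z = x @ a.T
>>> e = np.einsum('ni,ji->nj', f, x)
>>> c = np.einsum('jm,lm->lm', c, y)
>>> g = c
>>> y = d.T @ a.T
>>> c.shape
(19, 5)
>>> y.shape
(5, 37)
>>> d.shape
(19, 5)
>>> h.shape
()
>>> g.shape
(19, 5)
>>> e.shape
(19, 37)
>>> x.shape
(37, 19)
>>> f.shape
(19, 19)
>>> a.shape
(37, 19)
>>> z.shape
(37, 37)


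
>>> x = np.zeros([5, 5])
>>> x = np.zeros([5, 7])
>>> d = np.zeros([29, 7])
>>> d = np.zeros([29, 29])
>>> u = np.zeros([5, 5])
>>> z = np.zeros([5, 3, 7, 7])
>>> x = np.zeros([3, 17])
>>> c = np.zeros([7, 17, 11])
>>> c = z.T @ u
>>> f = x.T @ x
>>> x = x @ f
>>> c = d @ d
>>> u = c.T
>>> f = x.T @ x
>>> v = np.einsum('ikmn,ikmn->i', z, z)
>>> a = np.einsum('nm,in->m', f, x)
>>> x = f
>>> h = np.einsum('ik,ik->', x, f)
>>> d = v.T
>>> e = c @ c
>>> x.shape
(17, 17)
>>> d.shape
(5,)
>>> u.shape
(29, 29)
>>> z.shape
(5, 3, 7, 7)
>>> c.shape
(29, 29)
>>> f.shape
(17, 17)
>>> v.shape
(5,)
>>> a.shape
(17,)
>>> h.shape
()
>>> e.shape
(29, 29)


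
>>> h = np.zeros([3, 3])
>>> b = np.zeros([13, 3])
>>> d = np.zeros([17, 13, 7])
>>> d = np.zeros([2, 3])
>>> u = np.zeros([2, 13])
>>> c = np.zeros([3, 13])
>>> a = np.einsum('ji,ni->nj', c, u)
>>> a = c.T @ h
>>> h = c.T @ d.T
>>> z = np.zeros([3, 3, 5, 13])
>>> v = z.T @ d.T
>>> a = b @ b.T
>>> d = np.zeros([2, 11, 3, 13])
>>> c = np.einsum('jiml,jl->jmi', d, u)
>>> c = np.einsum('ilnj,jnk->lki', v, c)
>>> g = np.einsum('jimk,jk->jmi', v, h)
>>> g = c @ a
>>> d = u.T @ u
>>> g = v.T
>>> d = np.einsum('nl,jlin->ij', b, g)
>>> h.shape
(13, 2)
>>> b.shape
(13, 3)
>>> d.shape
(5, 2)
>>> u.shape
(2, 13)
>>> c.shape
(5, 11, 13)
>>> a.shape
(13, 13)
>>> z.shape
(3, 3, 5, 13)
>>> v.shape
(13, 5, 3, 2)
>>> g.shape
(2, 3, 5, 13)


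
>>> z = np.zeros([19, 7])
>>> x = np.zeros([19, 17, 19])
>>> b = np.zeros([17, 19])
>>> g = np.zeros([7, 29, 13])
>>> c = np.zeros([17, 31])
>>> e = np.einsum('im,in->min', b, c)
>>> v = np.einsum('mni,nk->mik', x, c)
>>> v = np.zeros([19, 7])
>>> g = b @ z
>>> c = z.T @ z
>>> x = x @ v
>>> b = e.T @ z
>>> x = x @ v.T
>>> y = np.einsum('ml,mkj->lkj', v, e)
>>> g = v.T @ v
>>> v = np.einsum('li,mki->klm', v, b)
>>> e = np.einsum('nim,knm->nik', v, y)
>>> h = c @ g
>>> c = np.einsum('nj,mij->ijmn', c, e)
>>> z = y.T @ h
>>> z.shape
(31, 17, 7)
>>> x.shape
(19, 17, 19)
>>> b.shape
(31, 17, 7)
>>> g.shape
(7, 7)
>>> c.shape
(19, 7, 17, 7)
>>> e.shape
(17, 19, 7)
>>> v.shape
(17, 19, 31)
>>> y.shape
(7, 17, 31)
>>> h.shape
(7, 7)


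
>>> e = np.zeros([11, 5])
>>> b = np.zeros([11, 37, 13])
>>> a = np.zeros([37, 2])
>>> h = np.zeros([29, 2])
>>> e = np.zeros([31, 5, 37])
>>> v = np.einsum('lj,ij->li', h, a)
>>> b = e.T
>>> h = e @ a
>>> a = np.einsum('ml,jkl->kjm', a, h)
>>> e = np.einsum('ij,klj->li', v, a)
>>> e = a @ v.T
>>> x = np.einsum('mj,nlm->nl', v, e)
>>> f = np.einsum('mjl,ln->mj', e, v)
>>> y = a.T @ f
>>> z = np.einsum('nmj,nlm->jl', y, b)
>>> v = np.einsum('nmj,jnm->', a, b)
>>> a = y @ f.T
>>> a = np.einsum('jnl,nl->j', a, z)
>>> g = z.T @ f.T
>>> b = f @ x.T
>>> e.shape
(5, 31, 29)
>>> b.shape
(5, 5)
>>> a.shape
(37,)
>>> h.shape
(31, 5, 2)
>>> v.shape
()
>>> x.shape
(5, 31)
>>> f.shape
(5, 31)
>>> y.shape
(37, 31, 31)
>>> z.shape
(31, 5)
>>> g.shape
(5, 5)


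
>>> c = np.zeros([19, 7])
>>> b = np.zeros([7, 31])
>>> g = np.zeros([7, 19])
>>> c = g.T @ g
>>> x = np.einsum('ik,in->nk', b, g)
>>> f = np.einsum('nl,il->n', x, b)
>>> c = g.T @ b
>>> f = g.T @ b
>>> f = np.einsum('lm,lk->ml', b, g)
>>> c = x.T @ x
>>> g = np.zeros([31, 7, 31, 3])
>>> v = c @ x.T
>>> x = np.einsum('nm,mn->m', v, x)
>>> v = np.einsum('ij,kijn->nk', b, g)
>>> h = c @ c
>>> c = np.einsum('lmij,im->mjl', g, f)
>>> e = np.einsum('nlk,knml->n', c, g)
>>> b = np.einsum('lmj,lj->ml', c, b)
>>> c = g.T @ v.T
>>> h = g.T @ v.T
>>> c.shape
(3, 31, 7, 3)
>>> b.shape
(3, 7)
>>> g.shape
(31, 7, 31, 3)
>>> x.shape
(19,)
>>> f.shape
(31, 7)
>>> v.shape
(3, 31)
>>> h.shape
(3, 31, 7, 3)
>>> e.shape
(7,)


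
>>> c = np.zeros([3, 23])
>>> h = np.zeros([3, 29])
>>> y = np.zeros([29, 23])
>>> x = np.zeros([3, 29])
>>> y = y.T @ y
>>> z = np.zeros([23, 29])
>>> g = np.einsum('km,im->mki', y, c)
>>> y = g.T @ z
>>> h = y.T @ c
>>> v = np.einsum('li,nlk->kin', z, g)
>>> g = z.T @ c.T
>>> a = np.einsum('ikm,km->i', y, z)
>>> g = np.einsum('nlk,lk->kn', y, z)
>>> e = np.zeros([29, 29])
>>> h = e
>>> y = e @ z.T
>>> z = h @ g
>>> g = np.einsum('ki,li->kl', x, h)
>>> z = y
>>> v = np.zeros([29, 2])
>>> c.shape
(3, 23)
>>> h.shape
(29, 29)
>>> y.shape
(29, 23)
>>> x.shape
(3, 29)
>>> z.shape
(29, 23)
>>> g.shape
(3, 29)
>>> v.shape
(29, 2)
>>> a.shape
(3,)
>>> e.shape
(29, 29)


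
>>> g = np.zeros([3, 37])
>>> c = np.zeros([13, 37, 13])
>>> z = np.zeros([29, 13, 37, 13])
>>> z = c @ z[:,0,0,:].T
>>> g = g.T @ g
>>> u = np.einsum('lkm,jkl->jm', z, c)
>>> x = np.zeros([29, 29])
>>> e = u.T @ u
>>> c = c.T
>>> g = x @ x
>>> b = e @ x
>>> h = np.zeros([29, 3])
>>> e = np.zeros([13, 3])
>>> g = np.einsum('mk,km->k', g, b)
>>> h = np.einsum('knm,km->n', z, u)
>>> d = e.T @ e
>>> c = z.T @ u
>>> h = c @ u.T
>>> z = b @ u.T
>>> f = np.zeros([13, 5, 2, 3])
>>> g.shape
(29,)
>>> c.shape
(29, 37, 29)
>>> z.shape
(29, 13)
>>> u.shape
(13, 29)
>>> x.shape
(29, 29)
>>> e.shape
(13, 3)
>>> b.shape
(29, 29)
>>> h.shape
(29, 37, 13)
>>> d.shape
(3, 3)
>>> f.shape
(13, 5, 2, 3)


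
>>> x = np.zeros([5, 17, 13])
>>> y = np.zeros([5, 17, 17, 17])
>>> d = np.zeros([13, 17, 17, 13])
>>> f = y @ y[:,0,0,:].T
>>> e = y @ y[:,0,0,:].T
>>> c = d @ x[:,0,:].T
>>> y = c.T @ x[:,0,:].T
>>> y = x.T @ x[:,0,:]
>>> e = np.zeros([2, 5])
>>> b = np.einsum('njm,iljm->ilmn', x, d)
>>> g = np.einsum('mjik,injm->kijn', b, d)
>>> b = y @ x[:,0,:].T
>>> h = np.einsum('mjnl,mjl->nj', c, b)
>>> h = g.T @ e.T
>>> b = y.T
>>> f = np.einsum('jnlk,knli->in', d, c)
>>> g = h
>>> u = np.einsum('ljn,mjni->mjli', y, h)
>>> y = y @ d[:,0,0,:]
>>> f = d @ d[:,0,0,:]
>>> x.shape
(5, 17, 13)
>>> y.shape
(13, 17, 13)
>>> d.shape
(13, 17, 17, 13)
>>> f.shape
(13, 17, 17, 13)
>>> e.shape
(2, 5)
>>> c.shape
(13, 17, 17, 5)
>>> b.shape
(13, 17, 13)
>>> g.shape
(17, 17, 13, 2)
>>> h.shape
(17, 17, 13, 2)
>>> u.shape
(17, 17, 13, 2)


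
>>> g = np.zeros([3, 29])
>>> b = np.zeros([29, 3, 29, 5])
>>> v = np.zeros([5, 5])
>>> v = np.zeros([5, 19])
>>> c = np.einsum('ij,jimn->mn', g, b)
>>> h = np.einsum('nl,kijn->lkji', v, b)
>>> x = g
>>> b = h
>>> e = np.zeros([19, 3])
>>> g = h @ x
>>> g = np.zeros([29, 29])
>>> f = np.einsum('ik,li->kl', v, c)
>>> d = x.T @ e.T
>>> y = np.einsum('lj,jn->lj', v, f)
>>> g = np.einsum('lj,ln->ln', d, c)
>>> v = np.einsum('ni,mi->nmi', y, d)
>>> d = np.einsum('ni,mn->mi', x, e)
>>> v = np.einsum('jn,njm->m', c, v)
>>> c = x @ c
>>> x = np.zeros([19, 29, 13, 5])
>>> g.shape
(29, 5)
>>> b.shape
(19, 29, 29, 3)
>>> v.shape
(19,)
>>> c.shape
(3, 5)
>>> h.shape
(19, 29, 29, 3)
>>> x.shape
(19, 29, 13, 5)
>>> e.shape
(19, 3)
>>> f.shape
(19, 29)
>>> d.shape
(19, 29)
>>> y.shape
(5, 19)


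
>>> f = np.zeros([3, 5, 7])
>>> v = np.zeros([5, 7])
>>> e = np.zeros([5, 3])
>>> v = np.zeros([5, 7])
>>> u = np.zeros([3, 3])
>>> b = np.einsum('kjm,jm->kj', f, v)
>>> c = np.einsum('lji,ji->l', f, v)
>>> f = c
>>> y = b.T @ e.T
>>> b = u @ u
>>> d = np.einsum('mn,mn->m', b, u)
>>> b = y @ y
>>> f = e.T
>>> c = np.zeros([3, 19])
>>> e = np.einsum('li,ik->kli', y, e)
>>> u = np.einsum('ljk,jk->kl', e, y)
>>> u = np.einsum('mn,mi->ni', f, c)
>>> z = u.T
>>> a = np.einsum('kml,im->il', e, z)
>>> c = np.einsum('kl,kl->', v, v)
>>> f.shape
(3, 5)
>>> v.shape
(5, 7)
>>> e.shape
(3, 5, 5)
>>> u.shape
(5, 19)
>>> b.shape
(5, 5)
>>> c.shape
()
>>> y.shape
(5, 5)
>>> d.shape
(3,)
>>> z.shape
(19, 5)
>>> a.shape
(19, 5)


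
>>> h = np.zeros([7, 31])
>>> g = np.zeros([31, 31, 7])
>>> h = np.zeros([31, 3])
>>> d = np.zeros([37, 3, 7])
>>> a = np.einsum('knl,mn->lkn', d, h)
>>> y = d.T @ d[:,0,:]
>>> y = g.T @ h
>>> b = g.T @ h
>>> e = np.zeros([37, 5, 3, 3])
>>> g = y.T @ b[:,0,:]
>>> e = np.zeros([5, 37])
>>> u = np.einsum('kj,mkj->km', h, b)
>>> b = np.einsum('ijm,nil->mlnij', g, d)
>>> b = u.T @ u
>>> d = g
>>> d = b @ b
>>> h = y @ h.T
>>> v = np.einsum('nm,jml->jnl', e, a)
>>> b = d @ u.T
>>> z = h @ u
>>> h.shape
(7, 31, 31)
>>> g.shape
(3, 31, 3)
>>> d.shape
(7, 7)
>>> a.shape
(7, 37, 3)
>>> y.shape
(7, 31, 3)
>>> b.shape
(7, 31)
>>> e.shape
(5, 37)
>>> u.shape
(31, 7)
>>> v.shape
(7, 5, 3)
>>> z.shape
(7, 31, 7)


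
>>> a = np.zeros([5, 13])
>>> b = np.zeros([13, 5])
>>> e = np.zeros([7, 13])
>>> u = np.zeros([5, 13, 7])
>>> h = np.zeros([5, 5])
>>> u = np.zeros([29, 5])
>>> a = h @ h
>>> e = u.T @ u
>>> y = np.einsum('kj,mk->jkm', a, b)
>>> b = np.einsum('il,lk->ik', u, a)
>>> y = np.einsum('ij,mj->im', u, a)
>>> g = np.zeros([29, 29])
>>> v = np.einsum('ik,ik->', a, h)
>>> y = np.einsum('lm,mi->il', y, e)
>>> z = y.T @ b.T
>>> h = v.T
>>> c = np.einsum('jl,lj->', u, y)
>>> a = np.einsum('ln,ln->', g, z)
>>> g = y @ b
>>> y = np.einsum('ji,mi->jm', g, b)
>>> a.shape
()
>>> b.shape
(29, 5)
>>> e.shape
(5, 5)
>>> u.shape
(29, 5)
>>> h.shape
()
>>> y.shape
(5, 29)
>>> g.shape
(5, 5)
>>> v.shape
()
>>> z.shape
(29, 29)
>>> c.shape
()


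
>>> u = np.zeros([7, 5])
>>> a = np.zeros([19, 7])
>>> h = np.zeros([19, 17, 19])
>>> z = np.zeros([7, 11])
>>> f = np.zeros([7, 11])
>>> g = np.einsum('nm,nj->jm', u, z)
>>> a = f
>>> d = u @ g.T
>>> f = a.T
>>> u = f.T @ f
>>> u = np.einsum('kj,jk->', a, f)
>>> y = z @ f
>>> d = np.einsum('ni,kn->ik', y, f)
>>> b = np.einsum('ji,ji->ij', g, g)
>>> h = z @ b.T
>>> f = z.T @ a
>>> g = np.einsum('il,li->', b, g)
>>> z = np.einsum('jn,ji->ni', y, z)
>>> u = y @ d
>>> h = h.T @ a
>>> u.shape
(7, 11)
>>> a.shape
(7, 11)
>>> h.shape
(5, 11)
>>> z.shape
(7, 11)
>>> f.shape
(11, 11)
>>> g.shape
()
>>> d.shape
(7, 11)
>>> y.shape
(7, 7)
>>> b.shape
(5, 11)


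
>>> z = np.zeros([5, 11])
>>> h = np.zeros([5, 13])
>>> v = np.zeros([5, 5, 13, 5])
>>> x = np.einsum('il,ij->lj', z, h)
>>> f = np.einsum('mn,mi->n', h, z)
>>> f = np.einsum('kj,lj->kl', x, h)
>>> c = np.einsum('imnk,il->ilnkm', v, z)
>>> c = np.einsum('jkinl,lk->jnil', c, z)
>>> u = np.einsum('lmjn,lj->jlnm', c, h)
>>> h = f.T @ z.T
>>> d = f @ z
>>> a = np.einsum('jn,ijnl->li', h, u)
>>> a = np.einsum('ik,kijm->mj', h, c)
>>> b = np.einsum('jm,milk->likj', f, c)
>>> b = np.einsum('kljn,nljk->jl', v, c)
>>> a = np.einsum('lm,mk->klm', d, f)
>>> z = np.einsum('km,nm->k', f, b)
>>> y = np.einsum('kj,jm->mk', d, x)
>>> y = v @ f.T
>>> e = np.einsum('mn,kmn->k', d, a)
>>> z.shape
(11,)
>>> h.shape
(5, 5)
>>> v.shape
(5, 5, 13, 5)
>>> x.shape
(11, 13)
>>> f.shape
(11, 5)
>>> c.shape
(5, 5, 13, 5)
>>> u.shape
(13, 5, 5, 5)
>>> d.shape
(11, 11)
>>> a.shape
(5, 11, 11)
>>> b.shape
(13, 5)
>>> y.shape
(5, 5, 13, 11)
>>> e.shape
(5,)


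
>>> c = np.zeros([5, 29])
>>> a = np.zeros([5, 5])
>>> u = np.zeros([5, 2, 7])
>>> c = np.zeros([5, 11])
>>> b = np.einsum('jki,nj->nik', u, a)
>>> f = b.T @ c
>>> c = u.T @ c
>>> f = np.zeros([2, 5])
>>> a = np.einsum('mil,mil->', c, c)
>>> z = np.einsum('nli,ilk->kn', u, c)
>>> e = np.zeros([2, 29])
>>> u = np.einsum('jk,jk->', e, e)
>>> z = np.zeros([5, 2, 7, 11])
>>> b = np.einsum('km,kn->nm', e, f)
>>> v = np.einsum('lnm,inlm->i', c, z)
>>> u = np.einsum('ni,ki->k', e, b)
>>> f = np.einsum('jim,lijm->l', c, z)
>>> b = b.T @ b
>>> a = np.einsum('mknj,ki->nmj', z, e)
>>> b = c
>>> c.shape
(7, 2, 11)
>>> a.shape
(7, 5, 11)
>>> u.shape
(5,)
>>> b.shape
(7, 2, 11)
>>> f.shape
(5,)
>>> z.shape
(5, 2, 7, 11)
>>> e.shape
(2, 29)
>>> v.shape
(5,)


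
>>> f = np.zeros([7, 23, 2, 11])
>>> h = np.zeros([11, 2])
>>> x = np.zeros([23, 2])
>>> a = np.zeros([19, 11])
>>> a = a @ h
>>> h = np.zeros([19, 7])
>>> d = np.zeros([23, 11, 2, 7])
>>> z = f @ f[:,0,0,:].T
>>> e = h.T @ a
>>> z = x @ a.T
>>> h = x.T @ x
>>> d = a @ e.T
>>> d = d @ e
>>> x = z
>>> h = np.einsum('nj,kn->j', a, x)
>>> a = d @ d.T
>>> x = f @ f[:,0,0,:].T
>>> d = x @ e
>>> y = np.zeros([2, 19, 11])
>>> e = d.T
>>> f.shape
(7, 23, 2, 11)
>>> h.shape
(2,)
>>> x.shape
(7, 23, 2, 7)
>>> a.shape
(19, 19)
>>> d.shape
(7, 23, 2, 2)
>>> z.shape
(23, 19)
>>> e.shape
(2, 2, 23, 7)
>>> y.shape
(2, 19, 11)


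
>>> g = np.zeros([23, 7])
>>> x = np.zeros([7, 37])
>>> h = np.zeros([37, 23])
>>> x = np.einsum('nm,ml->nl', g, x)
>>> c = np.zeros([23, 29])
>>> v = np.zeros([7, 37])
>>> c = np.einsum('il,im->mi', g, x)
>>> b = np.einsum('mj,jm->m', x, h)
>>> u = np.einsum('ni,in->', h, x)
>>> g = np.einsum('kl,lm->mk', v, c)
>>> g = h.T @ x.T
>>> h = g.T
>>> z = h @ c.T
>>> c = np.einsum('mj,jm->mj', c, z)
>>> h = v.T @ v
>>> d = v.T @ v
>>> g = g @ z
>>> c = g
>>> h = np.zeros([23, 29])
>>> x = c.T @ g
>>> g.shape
(23, 37)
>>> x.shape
(37, 37)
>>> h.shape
(23, 29)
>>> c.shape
(23, 37)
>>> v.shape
(7, 37)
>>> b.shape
(23,)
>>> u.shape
()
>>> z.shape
(23, 37)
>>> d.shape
(37, 37)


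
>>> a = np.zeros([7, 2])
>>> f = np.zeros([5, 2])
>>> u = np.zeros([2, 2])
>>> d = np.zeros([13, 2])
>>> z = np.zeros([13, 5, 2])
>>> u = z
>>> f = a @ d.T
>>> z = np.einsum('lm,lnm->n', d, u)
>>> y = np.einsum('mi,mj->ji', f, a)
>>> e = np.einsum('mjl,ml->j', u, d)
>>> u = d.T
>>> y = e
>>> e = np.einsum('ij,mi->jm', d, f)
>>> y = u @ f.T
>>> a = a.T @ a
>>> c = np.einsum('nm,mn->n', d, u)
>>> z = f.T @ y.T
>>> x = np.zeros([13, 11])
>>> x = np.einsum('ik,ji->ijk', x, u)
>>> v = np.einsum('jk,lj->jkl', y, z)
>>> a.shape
(2, 2)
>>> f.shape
(7, 13)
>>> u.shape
(2, 13)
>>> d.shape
(13, 2)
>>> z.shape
(13, 2)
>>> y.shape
(2, 7)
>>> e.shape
(2, 7)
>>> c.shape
(13,)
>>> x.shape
(13, 2, 11)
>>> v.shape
(2, 7, 13)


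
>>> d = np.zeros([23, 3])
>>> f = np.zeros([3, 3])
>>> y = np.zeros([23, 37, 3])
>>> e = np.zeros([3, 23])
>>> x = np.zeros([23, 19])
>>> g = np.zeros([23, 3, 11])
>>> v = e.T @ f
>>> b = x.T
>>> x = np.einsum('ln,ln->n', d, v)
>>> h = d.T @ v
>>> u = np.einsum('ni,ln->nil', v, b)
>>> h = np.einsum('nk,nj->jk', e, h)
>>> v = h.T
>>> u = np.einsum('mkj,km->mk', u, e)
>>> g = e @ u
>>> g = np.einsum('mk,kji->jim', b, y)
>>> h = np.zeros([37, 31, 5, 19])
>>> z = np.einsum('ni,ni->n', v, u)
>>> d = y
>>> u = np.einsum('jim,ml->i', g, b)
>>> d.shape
(23, 37, 3)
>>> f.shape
(3, 3)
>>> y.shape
(23, 37, 3)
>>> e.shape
(3, 23)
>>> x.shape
(3,)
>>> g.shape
(37, 3, 19)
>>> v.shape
(23, 3)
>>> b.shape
(19, 23)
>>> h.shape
(37, 31, 5, 19)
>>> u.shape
(3,)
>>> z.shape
(23,)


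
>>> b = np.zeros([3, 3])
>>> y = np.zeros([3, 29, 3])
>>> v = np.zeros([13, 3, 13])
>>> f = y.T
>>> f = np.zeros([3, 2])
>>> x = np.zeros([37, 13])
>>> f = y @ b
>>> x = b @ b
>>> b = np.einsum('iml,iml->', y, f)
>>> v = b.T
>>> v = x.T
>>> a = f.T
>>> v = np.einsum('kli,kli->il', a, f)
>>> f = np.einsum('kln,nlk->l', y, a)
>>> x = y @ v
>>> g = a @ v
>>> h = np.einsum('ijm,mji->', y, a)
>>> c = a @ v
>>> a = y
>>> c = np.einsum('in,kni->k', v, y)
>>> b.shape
()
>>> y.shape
(3, 29, 3)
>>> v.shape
(3, 29)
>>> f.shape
(29,)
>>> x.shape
(3, 29, 29)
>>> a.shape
(3, 29, 3)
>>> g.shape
(3, 29, 29)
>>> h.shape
()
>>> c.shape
(3,)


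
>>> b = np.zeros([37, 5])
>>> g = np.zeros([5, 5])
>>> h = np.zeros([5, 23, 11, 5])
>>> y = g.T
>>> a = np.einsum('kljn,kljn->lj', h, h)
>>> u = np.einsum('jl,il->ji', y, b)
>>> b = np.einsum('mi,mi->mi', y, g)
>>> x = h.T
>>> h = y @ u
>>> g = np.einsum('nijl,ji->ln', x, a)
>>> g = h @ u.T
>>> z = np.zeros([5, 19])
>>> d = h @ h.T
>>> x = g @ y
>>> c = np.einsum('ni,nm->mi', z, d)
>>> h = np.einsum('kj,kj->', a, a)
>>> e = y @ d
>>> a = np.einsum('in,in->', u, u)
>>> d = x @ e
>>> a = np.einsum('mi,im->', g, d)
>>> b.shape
(5, 5)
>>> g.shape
(5, 5)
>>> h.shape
()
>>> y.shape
(5, 5)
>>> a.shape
()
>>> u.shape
(5, 37)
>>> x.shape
(5, 5)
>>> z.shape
(5, 19)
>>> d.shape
(5, 5)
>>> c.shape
(5, 19)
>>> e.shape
(5, 5)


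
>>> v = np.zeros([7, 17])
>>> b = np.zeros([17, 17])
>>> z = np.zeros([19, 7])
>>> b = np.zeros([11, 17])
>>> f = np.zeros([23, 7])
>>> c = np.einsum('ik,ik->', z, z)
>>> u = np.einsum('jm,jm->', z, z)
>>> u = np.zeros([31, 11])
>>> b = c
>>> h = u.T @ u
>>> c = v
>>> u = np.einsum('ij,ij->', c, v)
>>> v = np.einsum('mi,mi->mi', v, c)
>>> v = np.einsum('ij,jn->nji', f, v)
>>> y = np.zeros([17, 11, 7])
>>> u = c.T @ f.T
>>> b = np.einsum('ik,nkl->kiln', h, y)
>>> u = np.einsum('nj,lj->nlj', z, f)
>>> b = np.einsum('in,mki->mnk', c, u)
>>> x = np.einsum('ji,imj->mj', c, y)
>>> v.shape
(17, 7, 23)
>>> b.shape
(19, 17, 23)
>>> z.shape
(19, 7)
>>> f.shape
(23, 7)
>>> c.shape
(7, 17)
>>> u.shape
(19, 23, 7)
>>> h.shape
(11, 11)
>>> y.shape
(17, 11, 7)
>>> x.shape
(11, 7)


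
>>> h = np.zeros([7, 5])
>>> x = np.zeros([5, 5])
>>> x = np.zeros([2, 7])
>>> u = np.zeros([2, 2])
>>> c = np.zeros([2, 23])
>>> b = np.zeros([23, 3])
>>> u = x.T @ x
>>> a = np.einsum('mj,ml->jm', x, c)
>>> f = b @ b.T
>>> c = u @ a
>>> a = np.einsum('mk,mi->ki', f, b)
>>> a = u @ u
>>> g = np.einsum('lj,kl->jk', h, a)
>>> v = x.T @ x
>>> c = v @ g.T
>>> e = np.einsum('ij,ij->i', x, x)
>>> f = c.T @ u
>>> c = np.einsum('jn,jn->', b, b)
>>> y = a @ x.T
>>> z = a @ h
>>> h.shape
(7, 5)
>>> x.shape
(2, 7)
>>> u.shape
(7, 7)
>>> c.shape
()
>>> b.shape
(23, 3)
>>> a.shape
(7, 7)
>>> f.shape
(5, 7)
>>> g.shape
(5, 7)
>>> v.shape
(7, 7)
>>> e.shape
(2,)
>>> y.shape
(7, 2)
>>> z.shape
(7, 5)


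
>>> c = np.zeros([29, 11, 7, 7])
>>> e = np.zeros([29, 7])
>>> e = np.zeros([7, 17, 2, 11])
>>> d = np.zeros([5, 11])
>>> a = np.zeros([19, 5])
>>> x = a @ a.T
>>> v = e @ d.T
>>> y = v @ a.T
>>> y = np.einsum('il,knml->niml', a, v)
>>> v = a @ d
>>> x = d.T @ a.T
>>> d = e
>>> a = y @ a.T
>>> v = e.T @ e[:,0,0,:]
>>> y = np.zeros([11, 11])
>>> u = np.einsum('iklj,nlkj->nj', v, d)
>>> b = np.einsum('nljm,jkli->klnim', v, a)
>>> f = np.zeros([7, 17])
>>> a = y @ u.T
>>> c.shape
(29, 11, 7, 7)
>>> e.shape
(7, 17, 2, 11)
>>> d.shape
(7, 17, 2, 11)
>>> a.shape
(11, 7)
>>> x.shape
(11, 19)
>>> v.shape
(11, 2, 17, 11)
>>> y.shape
(11, 11)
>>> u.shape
(7, 11)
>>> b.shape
(19, 2, 11, 19, 11)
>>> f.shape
(7, 17)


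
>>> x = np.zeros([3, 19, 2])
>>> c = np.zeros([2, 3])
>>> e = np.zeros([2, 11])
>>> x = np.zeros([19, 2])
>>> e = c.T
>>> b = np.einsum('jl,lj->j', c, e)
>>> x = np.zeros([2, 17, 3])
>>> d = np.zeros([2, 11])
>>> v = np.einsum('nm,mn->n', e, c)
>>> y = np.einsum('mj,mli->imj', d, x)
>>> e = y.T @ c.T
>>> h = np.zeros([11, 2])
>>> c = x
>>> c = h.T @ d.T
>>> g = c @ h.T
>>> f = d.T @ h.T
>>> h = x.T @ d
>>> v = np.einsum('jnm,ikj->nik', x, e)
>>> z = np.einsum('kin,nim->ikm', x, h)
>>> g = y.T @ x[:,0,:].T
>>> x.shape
(2, 17, 3)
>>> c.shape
(2, 2)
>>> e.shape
(11, 2, 2)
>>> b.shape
(2,)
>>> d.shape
(2, 11)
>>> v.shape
(17, 11, 2)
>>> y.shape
(3, 2, 11)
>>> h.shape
(3, 17, 11)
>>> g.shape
(11, 2, 2)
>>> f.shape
(11, 11)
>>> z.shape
(17, 2, 11)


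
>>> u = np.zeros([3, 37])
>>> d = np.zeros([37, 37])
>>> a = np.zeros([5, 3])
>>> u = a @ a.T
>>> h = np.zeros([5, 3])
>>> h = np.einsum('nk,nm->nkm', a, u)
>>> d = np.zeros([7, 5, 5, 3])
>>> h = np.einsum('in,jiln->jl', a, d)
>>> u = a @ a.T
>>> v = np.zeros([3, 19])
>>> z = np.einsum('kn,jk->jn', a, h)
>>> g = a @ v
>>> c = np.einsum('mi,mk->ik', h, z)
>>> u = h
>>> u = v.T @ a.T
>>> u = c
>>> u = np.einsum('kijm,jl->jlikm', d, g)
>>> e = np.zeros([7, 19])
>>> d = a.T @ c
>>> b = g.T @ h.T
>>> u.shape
(5, 19, 5, 7, 3)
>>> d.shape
(3, 3)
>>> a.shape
(5, 3)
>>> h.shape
(7, 5)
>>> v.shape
(3, 19)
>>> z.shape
(7, 3)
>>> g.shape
(5, 19)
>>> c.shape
(5, 3)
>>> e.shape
(7, 19)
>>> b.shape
(19, 7)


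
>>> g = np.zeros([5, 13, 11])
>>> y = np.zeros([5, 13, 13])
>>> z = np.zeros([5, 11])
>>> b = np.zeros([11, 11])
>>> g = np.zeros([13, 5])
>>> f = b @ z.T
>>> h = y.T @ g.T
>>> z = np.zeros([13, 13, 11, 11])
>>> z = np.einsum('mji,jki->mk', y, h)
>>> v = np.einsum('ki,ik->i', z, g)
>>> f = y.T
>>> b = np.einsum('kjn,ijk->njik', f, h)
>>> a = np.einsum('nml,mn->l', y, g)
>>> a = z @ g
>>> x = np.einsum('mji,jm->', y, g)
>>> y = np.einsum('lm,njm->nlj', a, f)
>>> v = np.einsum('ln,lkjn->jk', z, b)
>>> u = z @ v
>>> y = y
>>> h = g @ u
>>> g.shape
(13, 5)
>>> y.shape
(13, 5, 13)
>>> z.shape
(5, 13)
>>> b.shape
(5, 13, 13, 13)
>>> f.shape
(13, 13, 5)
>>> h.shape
(13, 13)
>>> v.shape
(13, 13)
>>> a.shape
(5, 5)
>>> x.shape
()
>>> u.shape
(5, 13)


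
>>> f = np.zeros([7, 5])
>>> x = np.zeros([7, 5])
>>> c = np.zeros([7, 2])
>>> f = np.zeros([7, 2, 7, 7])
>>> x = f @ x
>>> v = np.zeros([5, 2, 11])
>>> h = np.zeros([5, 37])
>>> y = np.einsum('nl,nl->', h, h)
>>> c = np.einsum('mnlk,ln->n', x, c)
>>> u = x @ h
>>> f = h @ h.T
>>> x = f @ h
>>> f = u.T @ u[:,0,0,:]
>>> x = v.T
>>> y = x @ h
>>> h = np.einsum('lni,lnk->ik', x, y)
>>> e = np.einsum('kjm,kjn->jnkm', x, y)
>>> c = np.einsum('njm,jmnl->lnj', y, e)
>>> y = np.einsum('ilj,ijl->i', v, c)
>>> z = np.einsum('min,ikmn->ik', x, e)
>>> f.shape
(37, 7, 2, 37)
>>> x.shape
(11, 2, 5)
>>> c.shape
(5, 11, 2)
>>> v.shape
(5, 2, 11)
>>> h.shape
(5, 37)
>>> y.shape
(5,)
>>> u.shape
(7, 2, 7, 37)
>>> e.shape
(2, 37, 11, 5)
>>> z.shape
(2, 37)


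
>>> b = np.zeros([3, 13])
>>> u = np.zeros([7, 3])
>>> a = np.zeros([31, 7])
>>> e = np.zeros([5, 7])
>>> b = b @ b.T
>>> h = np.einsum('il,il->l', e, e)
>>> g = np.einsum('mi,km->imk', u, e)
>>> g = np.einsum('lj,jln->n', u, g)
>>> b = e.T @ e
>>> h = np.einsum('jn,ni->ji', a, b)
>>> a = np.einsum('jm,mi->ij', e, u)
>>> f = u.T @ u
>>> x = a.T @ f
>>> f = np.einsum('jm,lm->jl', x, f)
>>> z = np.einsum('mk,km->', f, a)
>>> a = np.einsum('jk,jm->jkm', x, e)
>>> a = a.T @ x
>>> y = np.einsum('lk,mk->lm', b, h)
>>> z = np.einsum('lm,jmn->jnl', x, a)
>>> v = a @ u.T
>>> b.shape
(7, 7)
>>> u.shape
(7, 3)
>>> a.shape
(7, 3, 3)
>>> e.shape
(5, 7)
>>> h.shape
(31, 7)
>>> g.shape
(5,)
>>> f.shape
(5, 3)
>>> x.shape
(5, 3)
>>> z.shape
(7, 3, 5)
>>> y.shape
(7, 31)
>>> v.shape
(7, 3, 7)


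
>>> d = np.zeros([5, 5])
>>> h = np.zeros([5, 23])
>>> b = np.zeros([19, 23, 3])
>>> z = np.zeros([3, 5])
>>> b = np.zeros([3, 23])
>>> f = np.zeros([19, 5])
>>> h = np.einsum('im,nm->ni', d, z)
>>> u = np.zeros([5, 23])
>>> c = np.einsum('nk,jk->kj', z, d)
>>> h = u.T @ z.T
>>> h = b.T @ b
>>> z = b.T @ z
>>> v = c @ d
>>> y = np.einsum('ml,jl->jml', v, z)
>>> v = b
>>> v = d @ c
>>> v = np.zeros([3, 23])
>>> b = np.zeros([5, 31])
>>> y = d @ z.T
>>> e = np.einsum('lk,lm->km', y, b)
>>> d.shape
(5, 5)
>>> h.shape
(23, 23)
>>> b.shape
(5, 31)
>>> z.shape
(23, 5)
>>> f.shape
(19, 5)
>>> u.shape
(5, 23)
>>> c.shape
(5, 5)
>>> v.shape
(3, 23)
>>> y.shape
(5, 23)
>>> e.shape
(23, 31)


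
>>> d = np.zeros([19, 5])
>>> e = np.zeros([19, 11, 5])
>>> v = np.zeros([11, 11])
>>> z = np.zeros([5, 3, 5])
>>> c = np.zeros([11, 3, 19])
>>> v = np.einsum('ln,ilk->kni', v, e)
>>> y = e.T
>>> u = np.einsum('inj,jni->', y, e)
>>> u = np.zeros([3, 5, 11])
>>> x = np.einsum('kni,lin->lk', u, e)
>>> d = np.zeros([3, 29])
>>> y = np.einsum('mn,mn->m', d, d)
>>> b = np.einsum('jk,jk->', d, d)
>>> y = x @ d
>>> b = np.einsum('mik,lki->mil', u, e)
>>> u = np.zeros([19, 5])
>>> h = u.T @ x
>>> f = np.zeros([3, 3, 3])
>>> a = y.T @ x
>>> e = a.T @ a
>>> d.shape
(3, 29)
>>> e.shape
(3, 3)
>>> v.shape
(5, 11, 19)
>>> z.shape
(5, 3, 5)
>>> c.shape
(11, 3, 19)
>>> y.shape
(19, 29)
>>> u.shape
(19, 5)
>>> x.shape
(19, 3)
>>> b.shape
(3, 5, 19)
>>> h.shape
(5, 3)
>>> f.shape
(3, 3, 3)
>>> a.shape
(29, 3)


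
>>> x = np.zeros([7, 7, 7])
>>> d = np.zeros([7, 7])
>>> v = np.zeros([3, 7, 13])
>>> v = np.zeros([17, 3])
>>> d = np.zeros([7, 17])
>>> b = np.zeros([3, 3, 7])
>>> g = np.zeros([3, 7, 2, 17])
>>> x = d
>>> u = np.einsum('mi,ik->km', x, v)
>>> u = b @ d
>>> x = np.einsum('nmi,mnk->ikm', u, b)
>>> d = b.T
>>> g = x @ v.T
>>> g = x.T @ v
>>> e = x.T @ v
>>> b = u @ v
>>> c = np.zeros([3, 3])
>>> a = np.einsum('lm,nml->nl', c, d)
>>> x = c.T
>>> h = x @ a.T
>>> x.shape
(3, 3)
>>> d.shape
(7, 3, 3)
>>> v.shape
(17, 3)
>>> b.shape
(3, 3, 3)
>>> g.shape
(3, 7, 3)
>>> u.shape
(3, 3, 17)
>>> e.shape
(3, 7, 3)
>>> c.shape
(3, 3)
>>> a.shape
(7, 3)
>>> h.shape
(3, 7)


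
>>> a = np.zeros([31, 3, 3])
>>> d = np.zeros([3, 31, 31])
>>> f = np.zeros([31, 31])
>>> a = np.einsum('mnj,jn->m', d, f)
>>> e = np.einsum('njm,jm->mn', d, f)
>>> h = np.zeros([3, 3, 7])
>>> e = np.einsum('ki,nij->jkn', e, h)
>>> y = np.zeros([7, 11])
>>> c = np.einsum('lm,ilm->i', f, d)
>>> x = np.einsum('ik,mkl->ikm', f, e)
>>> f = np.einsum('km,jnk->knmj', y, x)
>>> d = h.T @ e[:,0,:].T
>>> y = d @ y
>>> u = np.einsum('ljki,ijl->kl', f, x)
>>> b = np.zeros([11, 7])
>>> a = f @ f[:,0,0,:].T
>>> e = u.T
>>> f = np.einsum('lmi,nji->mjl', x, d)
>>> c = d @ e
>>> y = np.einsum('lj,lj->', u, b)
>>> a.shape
(7, 31, 11, 7)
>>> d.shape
(7, 3, 7)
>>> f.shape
(31, 3, 31)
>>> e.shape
(7, 11)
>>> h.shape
(3, 3, 7)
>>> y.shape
()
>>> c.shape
(7, 3, 11)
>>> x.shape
(31, 31, 7)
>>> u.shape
(11, 7)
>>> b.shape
(11, 7)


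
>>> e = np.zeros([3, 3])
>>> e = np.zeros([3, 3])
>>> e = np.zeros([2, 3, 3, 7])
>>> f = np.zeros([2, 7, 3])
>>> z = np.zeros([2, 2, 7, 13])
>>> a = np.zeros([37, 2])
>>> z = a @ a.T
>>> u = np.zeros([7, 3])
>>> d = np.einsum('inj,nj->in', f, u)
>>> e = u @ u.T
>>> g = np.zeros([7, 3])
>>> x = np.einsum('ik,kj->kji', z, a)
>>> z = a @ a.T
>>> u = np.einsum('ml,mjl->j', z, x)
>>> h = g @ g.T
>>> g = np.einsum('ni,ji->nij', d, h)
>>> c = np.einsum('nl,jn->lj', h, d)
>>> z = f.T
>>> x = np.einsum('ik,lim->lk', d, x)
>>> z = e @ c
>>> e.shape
(7, 7)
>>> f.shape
(2, 7, 3)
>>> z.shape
(7, 2)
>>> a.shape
(37, 2)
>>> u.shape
(2,)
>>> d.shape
(2, 7)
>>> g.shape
(2, 7, 7)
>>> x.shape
(37, 7)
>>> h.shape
(7, 7)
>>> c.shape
(7, 2)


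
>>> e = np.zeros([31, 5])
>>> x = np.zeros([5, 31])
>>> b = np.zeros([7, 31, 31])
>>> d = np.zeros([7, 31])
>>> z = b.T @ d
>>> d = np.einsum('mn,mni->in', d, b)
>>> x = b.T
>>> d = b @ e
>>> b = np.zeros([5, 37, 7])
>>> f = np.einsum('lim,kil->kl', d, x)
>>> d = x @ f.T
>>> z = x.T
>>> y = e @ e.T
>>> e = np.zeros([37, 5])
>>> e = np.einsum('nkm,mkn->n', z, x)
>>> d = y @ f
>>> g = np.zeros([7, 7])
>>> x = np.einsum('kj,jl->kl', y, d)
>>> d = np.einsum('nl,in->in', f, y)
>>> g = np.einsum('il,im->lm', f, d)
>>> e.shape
(7,)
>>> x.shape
(31, 7)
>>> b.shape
(5, 37, 7)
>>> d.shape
(31, 31)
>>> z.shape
(7, 31, 31)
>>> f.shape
(31, 7)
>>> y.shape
(31, 31)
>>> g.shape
(7, 31)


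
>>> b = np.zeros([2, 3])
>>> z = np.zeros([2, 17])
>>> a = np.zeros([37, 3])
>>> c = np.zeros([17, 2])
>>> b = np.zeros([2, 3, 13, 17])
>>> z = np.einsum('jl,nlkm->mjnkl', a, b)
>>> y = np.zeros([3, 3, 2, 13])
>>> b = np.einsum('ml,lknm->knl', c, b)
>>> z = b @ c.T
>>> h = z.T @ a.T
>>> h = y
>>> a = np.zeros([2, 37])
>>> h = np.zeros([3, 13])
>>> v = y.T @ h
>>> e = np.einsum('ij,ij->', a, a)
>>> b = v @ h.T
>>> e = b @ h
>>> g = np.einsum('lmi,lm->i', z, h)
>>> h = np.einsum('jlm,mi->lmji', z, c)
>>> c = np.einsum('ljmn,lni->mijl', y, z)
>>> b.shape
(13, 2, 3, 3)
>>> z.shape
(3, 13, 17)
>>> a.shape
(2, 37)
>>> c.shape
(2, 17, 3, 3)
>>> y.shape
(3, 3, 2, 13)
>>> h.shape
(13, 17, 3, 2)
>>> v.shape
(13, 2, 3, 13)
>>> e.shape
(13, 2, 3, 13)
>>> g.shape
(17,)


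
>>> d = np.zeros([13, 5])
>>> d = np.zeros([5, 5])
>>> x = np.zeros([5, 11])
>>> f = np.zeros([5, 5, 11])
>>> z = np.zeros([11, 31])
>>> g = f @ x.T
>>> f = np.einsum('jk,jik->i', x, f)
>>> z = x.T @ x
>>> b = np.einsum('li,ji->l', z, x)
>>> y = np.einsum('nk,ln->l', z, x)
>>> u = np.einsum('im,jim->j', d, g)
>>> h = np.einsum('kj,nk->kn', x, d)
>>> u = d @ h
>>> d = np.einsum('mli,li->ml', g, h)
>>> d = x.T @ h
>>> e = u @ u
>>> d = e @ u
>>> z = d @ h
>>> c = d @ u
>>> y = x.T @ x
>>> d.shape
(5, 5)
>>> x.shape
(5, 11)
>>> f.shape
(5,)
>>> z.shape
(5, 5)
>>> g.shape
(5, 5, 5)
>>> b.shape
(11,)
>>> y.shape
(11, 11)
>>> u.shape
(5, 5)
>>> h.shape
(5, 5)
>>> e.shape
(5, 5)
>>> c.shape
(5, 5)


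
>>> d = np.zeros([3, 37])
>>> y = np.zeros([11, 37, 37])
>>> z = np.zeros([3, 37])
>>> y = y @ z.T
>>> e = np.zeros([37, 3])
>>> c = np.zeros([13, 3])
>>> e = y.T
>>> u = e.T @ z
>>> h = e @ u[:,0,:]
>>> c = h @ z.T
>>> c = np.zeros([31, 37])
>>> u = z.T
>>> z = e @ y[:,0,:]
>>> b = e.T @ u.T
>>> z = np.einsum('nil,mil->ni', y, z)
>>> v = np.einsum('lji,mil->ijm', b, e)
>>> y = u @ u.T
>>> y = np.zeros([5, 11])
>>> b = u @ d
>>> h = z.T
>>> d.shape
(3, 37)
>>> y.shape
(5, 11)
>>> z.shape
(11, 37)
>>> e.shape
(3, 37, 11)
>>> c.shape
(31, 37)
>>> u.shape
(37, 3)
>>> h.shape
(37, 11)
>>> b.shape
(37, 37)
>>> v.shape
(37, 37, 3)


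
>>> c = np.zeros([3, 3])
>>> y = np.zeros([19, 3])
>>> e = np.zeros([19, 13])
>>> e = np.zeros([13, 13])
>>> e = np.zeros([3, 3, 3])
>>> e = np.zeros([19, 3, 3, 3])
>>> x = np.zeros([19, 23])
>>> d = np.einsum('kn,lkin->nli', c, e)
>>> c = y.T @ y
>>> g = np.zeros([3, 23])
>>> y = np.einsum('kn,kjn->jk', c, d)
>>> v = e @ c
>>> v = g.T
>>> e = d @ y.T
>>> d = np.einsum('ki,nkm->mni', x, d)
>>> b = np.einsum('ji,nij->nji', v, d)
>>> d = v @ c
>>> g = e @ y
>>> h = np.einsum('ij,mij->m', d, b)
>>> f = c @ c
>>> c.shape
(3, 3)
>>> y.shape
(19, 3)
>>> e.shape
(3, 19, 19)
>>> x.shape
(19, 23)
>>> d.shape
(23, 3)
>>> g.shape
(3, 19, 3)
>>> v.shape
(23, 3)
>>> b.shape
(3, 23, 3)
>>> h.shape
(3,)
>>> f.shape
(3, 3)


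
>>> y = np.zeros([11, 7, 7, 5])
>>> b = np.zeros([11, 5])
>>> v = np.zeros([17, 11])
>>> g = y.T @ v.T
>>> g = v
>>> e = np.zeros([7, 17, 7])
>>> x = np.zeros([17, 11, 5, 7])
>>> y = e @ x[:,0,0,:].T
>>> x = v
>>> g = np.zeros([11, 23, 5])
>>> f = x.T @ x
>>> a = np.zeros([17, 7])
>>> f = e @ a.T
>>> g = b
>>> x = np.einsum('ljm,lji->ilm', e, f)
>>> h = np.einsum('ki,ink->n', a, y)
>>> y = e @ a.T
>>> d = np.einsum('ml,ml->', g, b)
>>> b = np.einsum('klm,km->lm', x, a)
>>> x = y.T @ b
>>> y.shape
(7, 17, 17)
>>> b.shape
(7, 7)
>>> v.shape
(17, 11)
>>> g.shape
(11, 5)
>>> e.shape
(7, 17, 7)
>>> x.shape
(17, 17, 7)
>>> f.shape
(7, 17, 17)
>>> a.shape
(17, 7)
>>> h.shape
(17,)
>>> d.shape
()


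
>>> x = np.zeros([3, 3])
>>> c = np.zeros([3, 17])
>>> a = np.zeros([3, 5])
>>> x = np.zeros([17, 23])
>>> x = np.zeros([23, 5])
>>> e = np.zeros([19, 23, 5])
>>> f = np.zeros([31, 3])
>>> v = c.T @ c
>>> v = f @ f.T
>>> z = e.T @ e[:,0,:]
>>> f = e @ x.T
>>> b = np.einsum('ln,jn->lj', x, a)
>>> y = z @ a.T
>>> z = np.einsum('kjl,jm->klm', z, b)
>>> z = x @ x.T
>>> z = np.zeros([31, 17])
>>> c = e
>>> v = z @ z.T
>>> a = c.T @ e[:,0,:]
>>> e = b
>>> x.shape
(23, 5)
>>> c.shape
(19, 23, 5)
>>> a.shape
(5, 23, 5)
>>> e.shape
(23, 3)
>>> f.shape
(19, 23, 23)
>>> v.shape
(31, 31)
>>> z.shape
(31, 17)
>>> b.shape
(23, 3)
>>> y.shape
(5, 23, 3)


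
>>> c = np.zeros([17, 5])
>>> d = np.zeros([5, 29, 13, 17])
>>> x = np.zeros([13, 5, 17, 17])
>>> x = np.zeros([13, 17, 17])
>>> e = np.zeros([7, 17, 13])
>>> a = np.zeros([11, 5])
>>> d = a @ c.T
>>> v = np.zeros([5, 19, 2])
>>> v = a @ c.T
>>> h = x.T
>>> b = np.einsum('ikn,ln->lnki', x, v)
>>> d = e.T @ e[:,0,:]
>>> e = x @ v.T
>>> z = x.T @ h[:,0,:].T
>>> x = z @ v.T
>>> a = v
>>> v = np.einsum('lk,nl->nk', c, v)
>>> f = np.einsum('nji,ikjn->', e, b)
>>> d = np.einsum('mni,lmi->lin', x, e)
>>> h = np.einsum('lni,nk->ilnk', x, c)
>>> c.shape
(17, 5)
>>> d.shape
(13, 11, 17)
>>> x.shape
(17, 17, 11)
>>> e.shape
(13, 17, 11)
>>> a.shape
(11, 17)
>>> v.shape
(11, 5)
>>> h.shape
(11, 17, 17, 5)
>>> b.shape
(11, 17, 17, 13)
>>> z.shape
(17, 17, 17)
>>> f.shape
()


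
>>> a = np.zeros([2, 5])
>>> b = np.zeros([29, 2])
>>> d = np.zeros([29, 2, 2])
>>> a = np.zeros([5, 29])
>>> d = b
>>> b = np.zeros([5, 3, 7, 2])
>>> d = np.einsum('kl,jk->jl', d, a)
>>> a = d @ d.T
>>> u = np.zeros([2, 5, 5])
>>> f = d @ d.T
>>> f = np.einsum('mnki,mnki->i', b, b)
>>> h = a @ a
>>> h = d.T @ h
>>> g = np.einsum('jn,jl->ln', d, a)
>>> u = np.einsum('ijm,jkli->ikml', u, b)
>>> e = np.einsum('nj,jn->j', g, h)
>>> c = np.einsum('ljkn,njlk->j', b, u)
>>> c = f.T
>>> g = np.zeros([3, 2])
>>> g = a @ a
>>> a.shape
(5, 5)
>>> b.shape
(5, 3, 7, 2)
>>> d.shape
(5, 2)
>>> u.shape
(2, 3, 5, 7)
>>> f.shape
(2,)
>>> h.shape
(2, 5)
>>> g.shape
(5, 5)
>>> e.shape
(2,)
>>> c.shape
(2,)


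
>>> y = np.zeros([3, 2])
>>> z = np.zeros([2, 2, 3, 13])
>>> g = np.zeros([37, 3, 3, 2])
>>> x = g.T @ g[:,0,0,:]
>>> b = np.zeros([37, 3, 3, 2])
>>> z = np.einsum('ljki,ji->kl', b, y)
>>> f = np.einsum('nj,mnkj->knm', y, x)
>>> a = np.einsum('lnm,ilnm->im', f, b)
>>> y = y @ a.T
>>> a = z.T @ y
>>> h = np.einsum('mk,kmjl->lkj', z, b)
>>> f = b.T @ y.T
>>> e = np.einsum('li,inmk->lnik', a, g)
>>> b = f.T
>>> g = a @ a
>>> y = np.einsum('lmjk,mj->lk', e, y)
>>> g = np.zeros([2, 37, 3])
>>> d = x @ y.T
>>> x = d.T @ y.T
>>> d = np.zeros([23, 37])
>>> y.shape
(37, 2)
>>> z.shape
(3, 37)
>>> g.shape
(2, 37, 3)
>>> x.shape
(37, 3, 3, 37)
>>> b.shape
(3, 3, 3, 2)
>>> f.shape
(2, 3, 3, 3)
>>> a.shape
(37, 37)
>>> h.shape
(2, 37, 3)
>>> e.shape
(37, 3, 37, 2)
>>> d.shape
(23, 37)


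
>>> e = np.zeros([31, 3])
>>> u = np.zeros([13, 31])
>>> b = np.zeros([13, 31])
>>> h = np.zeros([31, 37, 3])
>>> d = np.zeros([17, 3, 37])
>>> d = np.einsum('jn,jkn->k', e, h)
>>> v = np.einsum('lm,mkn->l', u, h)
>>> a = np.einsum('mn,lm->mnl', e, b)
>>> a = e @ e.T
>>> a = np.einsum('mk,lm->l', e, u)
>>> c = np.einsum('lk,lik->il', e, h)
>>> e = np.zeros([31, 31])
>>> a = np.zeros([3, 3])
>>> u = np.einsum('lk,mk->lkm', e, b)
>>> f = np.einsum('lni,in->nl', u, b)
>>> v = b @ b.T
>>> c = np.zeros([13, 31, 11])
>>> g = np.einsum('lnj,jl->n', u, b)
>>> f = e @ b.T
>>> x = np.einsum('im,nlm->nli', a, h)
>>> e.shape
(31, 31)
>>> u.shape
(31, 31, 13)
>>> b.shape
(13, 31)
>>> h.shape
(31, 37, 3)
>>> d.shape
(37,)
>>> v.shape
(13, 13)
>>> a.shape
(3, 3)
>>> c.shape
(13, 31, 11)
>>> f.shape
(31, 13)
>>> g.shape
(31,)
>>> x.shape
(31, 37, 3)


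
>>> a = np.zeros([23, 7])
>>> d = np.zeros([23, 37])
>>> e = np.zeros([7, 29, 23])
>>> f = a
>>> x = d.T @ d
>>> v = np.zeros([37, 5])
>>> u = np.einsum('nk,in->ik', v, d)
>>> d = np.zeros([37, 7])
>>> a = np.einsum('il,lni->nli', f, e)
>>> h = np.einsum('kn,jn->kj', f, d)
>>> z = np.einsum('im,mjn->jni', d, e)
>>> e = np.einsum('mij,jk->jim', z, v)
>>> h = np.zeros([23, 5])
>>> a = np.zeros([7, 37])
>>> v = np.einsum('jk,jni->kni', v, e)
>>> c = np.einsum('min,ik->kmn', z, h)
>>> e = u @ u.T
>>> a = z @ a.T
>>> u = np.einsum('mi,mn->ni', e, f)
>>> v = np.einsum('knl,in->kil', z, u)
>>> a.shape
(29, 23, 7)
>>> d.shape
(37, 7)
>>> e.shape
(23, 23)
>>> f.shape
(23, 7)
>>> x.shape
(37, 37)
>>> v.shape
(29, 7, 37)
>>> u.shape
(7, 23)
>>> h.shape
(23, 5)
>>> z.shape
(29, 23, 37)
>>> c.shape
(5, 29, 37)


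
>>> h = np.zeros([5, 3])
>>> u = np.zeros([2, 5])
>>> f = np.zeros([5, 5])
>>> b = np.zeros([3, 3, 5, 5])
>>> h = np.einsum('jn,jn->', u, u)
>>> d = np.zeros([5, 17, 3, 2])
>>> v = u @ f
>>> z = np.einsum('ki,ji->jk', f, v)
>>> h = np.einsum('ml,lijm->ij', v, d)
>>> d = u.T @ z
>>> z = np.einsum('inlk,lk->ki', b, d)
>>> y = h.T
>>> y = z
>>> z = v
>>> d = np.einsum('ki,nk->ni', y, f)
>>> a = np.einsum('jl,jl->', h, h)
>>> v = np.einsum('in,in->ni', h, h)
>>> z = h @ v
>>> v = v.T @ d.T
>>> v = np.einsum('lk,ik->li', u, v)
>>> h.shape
(17, 3)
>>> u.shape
(2, 5)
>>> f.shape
(5, 5)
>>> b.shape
(3, 3, 5, 5)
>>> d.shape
(5, 3)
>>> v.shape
(2, 17)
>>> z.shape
(17, 17)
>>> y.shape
(5, 3)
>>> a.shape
()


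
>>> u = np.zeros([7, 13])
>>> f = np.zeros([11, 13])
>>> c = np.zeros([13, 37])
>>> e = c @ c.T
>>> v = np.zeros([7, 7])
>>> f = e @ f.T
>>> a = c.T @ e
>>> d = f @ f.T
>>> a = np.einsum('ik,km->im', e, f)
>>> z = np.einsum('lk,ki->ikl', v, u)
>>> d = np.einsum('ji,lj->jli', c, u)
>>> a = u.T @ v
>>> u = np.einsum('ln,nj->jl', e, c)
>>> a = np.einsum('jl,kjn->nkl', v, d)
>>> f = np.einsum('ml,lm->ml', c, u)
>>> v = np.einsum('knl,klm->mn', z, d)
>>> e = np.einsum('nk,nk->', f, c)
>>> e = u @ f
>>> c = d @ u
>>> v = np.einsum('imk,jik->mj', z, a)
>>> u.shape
(37, 13)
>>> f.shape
(13, 37)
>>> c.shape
(13, 7, 13)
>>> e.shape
(37, 37)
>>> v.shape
(7, 37)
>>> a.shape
(37, 13, 7)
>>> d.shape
(13, 7, 37)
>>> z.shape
(13, 7, 7)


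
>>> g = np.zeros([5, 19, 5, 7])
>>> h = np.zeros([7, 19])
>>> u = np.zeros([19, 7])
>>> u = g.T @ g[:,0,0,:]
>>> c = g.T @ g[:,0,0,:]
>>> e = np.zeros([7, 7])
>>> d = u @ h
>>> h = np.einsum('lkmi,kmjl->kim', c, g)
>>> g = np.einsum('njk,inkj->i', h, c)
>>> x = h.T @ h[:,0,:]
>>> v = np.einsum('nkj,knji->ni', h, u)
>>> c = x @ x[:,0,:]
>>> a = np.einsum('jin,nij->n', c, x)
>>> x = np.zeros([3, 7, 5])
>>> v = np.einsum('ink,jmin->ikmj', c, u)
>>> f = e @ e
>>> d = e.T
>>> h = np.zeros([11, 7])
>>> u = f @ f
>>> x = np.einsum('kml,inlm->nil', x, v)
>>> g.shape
(7,)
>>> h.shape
(11, 7)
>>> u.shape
(7, 7)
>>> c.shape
(19, 7, 19)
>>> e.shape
(7, 7)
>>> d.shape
(7, 7)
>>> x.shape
(19, 19, 5)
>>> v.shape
(19, 19, 5, 7)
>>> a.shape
(19,)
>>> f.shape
(7, 7)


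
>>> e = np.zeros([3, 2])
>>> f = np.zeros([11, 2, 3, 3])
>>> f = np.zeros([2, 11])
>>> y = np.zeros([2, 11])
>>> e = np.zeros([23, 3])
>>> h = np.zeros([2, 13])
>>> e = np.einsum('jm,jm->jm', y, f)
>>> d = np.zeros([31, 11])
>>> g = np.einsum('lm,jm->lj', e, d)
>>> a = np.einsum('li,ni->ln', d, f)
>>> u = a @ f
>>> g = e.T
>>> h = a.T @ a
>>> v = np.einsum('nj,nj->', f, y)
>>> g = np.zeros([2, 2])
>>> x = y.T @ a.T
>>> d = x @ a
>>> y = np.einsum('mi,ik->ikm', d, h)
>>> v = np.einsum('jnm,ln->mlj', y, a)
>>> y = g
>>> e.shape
(2, 11)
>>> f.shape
(2, 11)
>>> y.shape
(2, 2)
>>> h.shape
(2, 2)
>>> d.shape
(11, 2)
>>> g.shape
(2, 2)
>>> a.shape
(31, 2)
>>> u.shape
(31, 11)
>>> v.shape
(11, 31, 2)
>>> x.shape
(11, 31)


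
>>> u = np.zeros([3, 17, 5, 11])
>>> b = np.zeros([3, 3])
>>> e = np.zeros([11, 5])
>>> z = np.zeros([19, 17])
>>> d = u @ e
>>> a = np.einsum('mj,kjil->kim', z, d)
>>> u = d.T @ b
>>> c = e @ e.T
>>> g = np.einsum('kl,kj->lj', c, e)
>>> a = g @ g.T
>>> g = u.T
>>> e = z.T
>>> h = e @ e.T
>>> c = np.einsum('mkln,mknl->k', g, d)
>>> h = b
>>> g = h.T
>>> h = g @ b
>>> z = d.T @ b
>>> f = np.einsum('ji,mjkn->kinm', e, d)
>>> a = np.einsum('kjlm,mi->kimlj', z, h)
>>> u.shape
(5, 5, 17, 3)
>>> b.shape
(3, 3)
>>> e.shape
(17, 19)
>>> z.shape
(5, 5, 17, 3)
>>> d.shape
(3, 17, 5, 5)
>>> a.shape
(5, 3, 3, 17, 5)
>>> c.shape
(17,)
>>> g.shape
(3, 3)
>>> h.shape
(3, 3)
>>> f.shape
(5, 19, 5, 3)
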